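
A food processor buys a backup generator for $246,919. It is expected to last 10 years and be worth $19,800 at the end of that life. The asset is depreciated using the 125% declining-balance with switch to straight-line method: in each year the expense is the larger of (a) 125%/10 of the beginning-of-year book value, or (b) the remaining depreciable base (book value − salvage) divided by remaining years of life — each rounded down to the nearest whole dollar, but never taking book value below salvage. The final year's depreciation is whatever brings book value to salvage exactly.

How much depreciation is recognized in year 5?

Depreciable base = $246,919 − $19,800 = $227,119.
Year 1: DB = ⌊$246,919 × 125%/10⌋ = $30,864; SL = ⌊$227,119/10⌋ = $22,711 → take DB $30,864. Book value $216,055.
Year 2: DB = ⌊$216,055 × 125%/10⌋ = $27,006; SL = ⌊$196,255/9⌋ = $21,806 → take DB $27,006. Book value $189,049.
Year 3: DB = ⌊$189,049 × 125%/10⌋ = $23,631; SL = ⌊$169,249/8⌋ = $21,156 → take DB $23,631. Book value $165,418.
Year 4: DB = ⌊$165,418 × 125%/10⌋ = $20,677; SL = ⌊$145,618/7⌋ = $20,802 → take SL $20,802. Book value $144,616.
Year 5: DB = ⌊$144,616 × 125%/10⌋ = $18,077; SL = ⌊$124,816/6⌋ = $20,802 → take SL $20,802. Book value $123,814.

$20,802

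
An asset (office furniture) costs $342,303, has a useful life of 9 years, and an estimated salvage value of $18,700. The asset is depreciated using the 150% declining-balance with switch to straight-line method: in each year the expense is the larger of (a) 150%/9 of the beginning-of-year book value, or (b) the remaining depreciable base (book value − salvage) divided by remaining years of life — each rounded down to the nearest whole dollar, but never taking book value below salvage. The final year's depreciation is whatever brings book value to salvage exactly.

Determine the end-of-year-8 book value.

Depreciable base = $342,303 − $18,700 = $323,603.
Year 1: DB = ⌊$342,303 × 150%/9⌋ = $57,050; SL = ⌊$323,603/9⌋ = $35,955 → take DB $57,050. Book value $285,253.
Year 2: DB = ⌊$285,253 × 150%/9⌋ = $47,542; SL = ⌊$266,553/8⌋ = $33,319 → take DB $47,542. Book value $237,711.
Year 3: DB = ⌊$237,711 × 150%/9⌋ = $39,618; SL = ⌊$219,011/7⌋ = $31,287 → take DB $39,618. Book value $198,093.
Year 4: DB = ⌊$198,093 × 150%/9⌋ = $33,015; SL = ⌊$179,393/6⌋ = $29,898 → take DB $33,015. Book value $165,078.
Year 5: DB = ⌊$165,078 × 150%/9⌋ = $27,513; SL = ⌊$146,378/5⌋ = $29,275 → take SL $29,275. Book value $135,803.
Year 6: DB = ⌊$135,803 × 150%/9⌋ = $22,633; SL = ⌊$117,103/4⌋ = $29,275 → take SL $29,275. Book value $106,528.
Year 7: DB = ⌊$106,528 × 150%/9⌋ = $17,754; SL = ⌊$87,828/3⌋ = $29,276 → take SL $29,276. Book value $77,252.
Year 8: DB = ⌊$77,252 × 150%/9⌋ = $12,875; SL = ⌊$58,552/2⌋ = $29,276 → take SL $29,276. Book value $47,976.

$47,976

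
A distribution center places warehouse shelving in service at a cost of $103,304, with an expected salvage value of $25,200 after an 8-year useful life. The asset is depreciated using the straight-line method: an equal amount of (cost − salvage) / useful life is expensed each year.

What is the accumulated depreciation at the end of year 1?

$9,763

Depreciable base = $103,304 − $25,200 = $78,104.
Annual expense = $78,104 / 8 = $9,763.
End of year 1: book value $93,541.
Accumulated through year 1 = $103,304 − $93,541 = $9,763.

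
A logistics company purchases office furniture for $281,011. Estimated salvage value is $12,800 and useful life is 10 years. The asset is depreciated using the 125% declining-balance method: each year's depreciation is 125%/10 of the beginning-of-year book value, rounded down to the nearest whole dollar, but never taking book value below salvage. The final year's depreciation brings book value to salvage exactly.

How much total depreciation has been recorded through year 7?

Depreciable base = $281,011 − $12,800 = $268,211.
Year 1: ⌊$281,011 × 125%/10⌋ = $35,126. Book value $245,885.
Year 2: ⌊$245,885 × 125%/10⌋ = $30,735. Book value $215,150.
Year 3: ⌊$215,150 × 125%/10⌋ = $26,893. Book value $188,257.
Year 4: ⌊$188,257 × 125%/10⌋ = $23,532. Book value $164,725.
Year 5: ⌊$164,725 × 125%/10⌋ = $20,590. Book value $144,135.
Year 6: ⌊$144,135 × 125%/10⌋ = $18,016. Book value $126,119.
Year 7: ⌊$126,119 × 125%/10⌋ = $15,764. Book value $110,355.
Accumulated through year 7 = $281,011 − $110,355 = $170,656.

$170,656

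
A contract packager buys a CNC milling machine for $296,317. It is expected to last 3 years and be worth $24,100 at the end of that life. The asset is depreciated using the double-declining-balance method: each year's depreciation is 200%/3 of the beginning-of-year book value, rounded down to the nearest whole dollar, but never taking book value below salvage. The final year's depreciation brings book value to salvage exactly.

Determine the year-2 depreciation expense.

$65,848

Depreciable base = $296,317 − $24,100 = $272,217.
Year 1: ⌊$296,317 × 200%/3⌋ = $197,544. Book value $98,773.
Year 2: ⌊$98,773 × 200%/3⌋ = $65,848. Book value $32,925.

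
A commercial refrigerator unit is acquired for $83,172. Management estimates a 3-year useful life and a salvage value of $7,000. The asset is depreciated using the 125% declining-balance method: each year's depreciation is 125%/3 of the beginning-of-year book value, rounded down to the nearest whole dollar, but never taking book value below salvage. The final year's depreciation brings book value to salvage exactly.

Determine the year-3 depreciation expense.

$21,302

Depreciable base = $83,172 − $7,000 = $76,172.
Year 1: ⌊$83,172 × 125%/3⌋ = $34,655. Book value $48,517.
Year 2: ⌊$48,517 × 125%/3⌋ = $20,215. Book value $28,302.
Year 3 (final): $28,302 − $7,000 = $21,302. Book value $7,000.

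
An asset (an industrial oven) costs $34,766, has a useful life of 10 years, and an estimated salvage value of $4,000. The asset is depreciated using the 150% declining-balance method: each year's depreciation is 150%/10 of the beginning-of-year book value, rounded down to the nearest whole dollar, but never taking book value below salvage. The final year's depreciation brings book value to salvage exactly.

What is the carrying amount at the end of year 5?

Depreciable base = $34,766 − $4,000 = $30,766.
Year 1: ⌊$34,766 × 150%/10⌋ = $5,214. Book value $29,552.
Year 2: ⌊$29,552 × 150%/10⌋ = $4,432. Book value $25,120.
Year 3: ⌊$25,120 × 150%/10⌋ = $3,768. Book value $21,352.
Year 4: ⌊$21,352 × 150%/10⌋ = $3,202. Book value $18,150.
Year 5: ⌊$18,150 × 150%/10⌋ = $2,722. Book value $15,428.

$15,428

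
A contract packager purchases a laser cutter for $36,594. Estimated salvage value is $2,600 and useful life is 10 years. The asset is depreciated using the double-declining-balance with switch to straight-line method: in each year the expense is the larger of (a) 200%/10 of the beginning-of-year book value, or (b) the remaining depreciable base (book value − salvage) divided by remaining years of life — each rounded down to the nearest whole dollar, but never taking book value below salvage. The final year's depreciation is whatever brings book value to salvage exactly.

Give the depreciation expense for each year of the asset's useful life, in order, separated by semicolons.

Depreciable base = $36,594 − $2,600 = $33,994.
Year 1: DB = ⌊$36,594 × 200%/10⌋ = $7,318; SL = ⌊$33,994/10⌋ = $3,399 → take DB $7,318. Book value $29,276.
Year 2: DB = ⌊$29,276 × 200%/10⌋ = $5,855; SL = ⌊$26,676/9⌋ = $2,964 → take DB $5,855. Book value $23,421.
Year 3: DB = ⌊$23,421 × 200%/10⌋ = $4,684; SL = ⌊$20,821/8⌋ = $2,602 → take DB $4,684. Book value $18,737.
Year 4: DB = ⌊$18,737 × 200%/10⌋ = $3,747; SL = ⌊$16,137/7⌋ = $2,305 → take DB $3,747. Book value $14,990.
Year 5: DB = ⌊$14,990 × 200%/10⌋ = $2,998; SL = ⌊$12,390/6⌋ = $2,065 → take DB $2,998. Book value $11,992.
Year 6: DB = ⌊$11,992 × 200%/10⌋ = $2,398; SL = ⌊$9,392/5⌋ = $1,878 → take DB $2,398. Book value $9,594.
Year 7: DB = ⌊$9,594 × 200%/10⌋ = $1,918; SL = ⌊$6,994/4⌋ = $1,748 → take DB $1,918. Book value $7,676.
Year 8: DB = ⌊$7,676 × 200%/10⌋ = $1,535; SL = ⌊$5,076/3⌋ = $1,692 → take SL $1,692. Book value $5,984.
Year 9: DB = ⌊$5,984 × 200%/10⌋ = $1,196; SL = ⌊$3,384/2⌋ = $1,692 → take SL $1,692. Book value $4,292.
Year 10 (final): $4,292 − $2,600 = $1,692. Book value $2,600.

$7,318; $5,855; $4,684; $3,747; $2,998; $2,398; $1,918; $1,692; $1,692; $1,692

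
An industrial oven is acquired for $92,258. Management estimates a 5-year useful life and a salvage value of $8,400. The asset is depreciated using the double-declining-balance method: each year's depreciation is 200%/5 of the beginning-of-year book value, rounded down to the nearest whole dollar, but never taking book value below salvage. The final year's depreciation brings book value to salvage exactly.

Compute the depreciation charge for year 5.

$3,557

Depreciable base = $92,258 − $8,400 = $83,858.
Year 1: ⌊$92,258 × 200%/5⌋ = $36,903. Book value $55,355.
Year 2: ⌊$55,355 × 200%/5⌋ = $22,142. Book value $33,213.
Year 3: ⌊$33,213 × 200%/5⌋ = $13,285. Book value $19,928.
Year 4: ⌊$19,928 × 200%/5⌋ = $7,971. Book value $11,957.
Year 5 (final): $11,957 − $8,400 = $3,557. Book value $8,400.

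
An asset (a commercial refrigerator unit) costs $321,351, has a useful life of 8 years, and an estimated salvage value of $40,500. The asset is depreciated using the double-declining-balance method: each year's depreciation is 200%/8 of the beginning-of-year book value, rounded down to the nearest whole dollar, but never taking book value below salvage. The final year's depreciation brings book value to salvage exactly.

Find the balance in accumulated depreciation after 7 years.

Depreciable base = $321,351 − $40,500 = $280,851.
Year 1: ⌊$321,351 × 200%/8⌋ = $80,337. Book value $241,014.
Year 2: ⌊$241,014 × 200%/8⌋ = $60,253. Book value $180,761.
Year 3: ⌊$180,761 × 200%/8⌋ = $45,190. Book value $135,571.
Year 4: ⌊$135,571 × 200%/8⌋ = $33,892. Book value $101,679.
Year 5: ⌊$101,679 × 200%/8⌋ = $25,419. Book value $76,260.
Year 6: ⌊$76,260 × 200%/8⌋ = $19,065. Book value $57,195.
Year 7: ⌊$57,195 × 200%/8⌋ = $14,298. Book value $42,897.
Accumulated through year 7 = $321,351 − $42,897 = $278,454.

$278,454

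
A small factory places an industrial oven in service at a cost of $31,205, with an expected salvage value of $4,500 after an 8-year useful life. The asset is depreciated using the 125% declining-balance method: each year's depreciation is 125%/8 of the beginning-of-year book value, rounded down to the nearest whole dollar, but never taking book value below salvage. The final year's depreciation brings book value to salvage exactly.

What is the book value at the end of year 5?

$13,346

Depreciable base = $31,205 − $4,500 = $26,705.
Year 1: ⌊$31,205 × 125%/8⌋ = $4,875. Book value $26,330.
Year 2: ⌊$26,330 × 125%/8⌋ = $4,114. Book value $22,216.
Year 3: ⌊$22,216 × 125%/8⌋ = $3,471. Book value $18,745.
Year 4: ⌊$18,745 × 125%/8⌋ = $2,928. Book value $15,817.
Year 5: ⌊$15,817 × 125%/8⌋ = $2,471. Book value $13,346.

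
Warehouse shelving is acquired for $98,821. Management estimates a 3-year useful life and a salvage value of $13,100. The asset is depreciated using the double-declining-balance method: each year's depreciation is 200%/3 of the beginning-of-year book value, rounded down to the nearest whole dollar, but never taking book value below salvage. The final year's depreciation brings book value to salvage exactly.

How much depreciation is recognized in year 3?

$0

Depreciable base = $98,821 − $13,100 = $85,721.
Year 1: ⌊$98,821 × 200%/3⌋ = $65,880. Book value $32,941.
Year 2: ⌊$32,941 × 200%/3⌋ = $21,960, capped at $19,841. Book value $13,100.
Year 3 (final): $13,100 − $13,100 = $0. Book value $13,100.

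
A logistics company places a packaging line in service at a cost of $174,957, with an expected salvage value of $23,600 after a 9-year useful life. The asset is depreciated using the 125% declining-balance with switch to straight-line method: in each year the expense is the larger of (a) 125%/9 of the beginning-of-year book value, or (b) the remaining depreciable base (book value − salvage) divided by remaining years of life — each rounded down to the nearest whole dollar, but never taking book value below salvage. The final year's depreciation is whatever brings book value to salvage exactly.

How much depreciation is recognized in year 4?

Depreciable base = $174,957 − $23,600 = $151,357.
Year 1: DB = ⌊$174,957 × 125%/9⌋ = $24,299; SL = ⌊$151,357/9⌋ = $16,817 → take DB $24,299. Book value $150,658.
Year 2: DB = ⌊$150,658 × 125%/9⌋ = $20,924; SL = ⌊$127,058/8⌋ = $15,882 → take DB $20,924. Book value $129,734.
Year 3: DB = ⌊$129,734 × 125%/9⌋ = $18,018; SL = ⌊$106,134/7⌋ = $15,162 → take DB $18,018. Book value $111,716.
Year 4: DB = ⌊$111,716 × 125%/9⌋ = $15,516; SL = ⌊$88,116/6⌋ = $14,686 → take DB $15,516. Book value $96,200.

$15,516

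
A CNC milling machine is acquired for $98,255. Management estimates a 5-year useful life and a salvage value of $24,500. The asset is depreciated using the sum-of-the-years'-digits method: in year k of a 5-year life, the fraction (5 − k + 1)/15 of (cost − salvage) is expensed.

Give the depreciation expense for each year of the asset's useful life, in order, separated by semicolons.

Depreciable base = $98,255 − $24,500 = $73,755.
Sum of the years' digits = 5+4+3+2+1 = 15.
Year 1: $73,755 × 5/15 = $24,585. Book value $73,670.
Year 2: $73,755 × 4/15 = $19,668. Book value $54,002.
Year 3: $73,755 × 3/15 = $14,751. Book value $39,251.
Year 4: $73,755 × 2/15 = $9,834. Book value $29,417.
Year 5: $73,755 × 1/15 = $4,917. Book value $24,500.

$24,585; $19,668; $14,751; $9,834; $4,917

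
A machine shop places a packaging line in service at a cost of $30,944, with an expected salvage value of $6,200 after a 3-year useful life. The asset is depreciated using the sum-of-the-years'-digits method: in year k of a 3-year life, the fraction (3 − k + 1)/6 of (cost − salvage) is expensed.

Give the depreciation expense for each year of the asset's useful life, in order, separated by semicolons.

$12,372; $8,248; $4,124

Depreciable base = $30,944 − $6,200 = $24,744.
Sum of the years' digits = 3+2+1 = 6.
Year 1: $24,744 × 3/6 = $12,372. Book value $18,572.
Year 2: $24,744 × 2/6 = $8,248. Book value $10,324.
Year 3: $24,744 × 1/6 = $4,124. Book value $6,200.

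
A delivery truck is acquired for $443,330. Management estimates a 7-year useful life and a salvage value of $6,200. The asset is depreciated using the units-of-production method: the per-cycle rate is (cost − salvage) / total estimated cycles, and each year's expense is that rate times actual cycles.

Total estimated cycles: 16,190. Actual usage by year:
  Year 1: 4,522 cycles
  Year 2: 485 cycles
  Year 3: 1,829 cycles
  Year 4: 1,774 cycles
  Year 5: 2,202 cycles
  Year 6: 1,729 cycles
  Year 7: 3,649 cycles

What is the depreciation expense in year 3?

Depreciable base = $443,330 − $6,200 = $437,130.
Rate = $437,130 / 16,190 cycles = $27 per cycle.
Year 1: 4,522 × $27 = $122,094. Book value $321,236.
Year 2: 485 × $27 = $13,095. Book value $308,141.
Year 3: 1,829 × $27 = $49,383. Book value $258,758.

$49,383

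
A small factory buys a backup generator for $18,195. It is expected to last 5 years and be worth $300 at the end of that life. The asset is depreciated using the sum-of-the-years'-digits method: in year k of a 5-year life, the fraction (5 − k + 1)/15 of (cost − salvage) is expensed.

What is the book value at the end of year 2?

Depreciable base = $18,195 − $300 = $17,895.
Sum of the years' digits = 5+4+3+2+1 = 15.
Year 1: $17,895 × 5/15 = $5,965. Book value $12,230.
Year 2: $17,895 × 4/15 = $4,772. Book value $7,458.

$7,458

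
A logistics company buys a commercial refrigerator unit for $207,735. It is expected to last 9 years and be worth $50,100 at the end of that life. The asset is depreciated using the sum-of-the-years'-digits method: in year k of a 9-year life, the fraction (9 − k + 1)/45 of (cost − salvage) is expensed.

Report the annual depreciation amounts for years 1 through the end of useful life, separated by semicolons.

$31,527; $28,024; $24,521; $21,018; $17,515; $14,012; $10,509; $7,006; $3,503

Depreciable base = $207,735 − $50,100 = $157,635.
Sum of the years' digits = 9+8+7+6+5+4+3+2+1 = 45.
Year 1: $157,635 × 9/45 = $31,527. Book value $176,208.
Year 2: $157,635 × 8/45 = $28,024. Book value $148,184.
Year 3: $157,635 × 7/45 = $24,521. Book value $123,663.
Year 4: $157,635 × 6/45 = $21,018. Book value $102,645.
Year 5: $157,635 × 5/45 = $17,515. Book value $85,130.
Year 6: $157,635 × 4/45 = $14,012. Book value $71,118.
Year 7: $157,635 × 3/45 = $10,509. Book value $60,609.
Year 8: $157,635 × 2/45 = $7,006. Book value $53,603.
Year 9: $157,635 × 1/45 = $3,503. Book value $50,100.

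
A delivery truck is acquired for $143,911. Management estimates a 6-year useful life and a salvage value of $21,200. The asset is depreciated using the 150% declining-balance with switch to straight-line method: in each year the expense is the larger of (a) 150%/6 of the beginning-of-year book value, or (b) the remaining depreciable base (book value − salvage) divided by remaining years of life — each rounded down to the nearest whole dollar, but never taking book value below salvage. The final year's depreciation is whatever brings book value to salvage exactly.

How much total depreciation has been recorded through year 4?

Depreciable base = $143,911 − $21,200 = $122,711.
Year 1: DB = ⌊$143,911 × 150%/6⌋ = $35,977; SL = ⌊$122,711/6⌋ = $20,451 → take DB $35,977. Book value $107,934.
Year 2: DB = ⌊$107,934 × 150%/6⌋ = $26,983; SL = ⌊$86,734/5⌋ = $17,346 → take DB $26,983. Book value $80,951.
Year 3: DB = ⌊$80,951 × 150%/6⌋ = $20,237; SL = ⌊$59,751/4⌋ = $14,937 → take DB $20,237. Book value $60,714.
Year 4: DB = ⌊$60,714 × 150%/6⌋ = $15,178; SL = ⌊$39,514/3⌋ = $13,171 → take DB $15,178. Book value $45,536.
Accumulated through year 4 = $143,911 − $45,536 = $98,375.

$98,375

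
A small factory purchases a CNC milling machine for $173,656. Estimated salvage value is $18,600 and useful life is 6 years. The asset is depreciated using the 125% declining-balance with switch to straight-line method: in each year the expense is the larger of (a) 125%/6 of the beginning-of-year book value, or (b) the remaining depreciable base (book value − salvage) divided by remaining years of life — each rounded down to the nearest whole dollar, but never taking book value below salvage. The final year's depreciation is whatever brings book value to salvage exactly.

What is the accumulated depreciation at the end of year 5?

Depreciable base = $173,656 − $18,600 = $155,056.
Year 1: DB = ⌊$173,656 × 125%/6⌋ = $36,178; SL = ⌊$155,056/6⌋ = $25,842 → take DB $36,178. Book value $137,478.
Year 2: DB = ⌊$137,478 × 125%/6⌋ = $28,641; SL = ⌊$118,878/5⌋ = $23,775 → take DB $28,641. Book value $108,837.
Year 3: DB = ⌊$108,837 × 125%/6⌋ = $22,674; SL = ⌊$90,237/4⌋ = $22,559 → take DB $22,674. Book value $86,163.
Year 4: DB = ⌊$86,163 × 125%/6⌋ = $17,950; SL = ⌊$67,563/3⌋ = $22,521 → take SL $22,521. Book value $63,642.
Year 5: DB = ⌊$63,642 × 125%/6⌋ = $13,258; SL = ⌊$45,042/2⌋ = $22,521 → take SL $22,521. Book value $41,121.
Accumulated through year 5 = $173,656 − $41,121 = $132,535.

$132,535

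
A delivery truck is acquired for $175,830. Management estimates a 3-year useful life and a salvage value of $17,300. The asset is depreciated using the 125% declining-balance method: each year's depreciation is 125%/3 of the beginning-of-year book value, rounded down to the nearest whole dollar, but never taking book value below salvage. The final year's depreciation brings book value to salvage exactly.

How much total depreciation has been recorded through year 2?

Depreciable base = $175,830 − $17,300 = $158,530.
Year 1: ⌊$175,830 × 125%/3⌋ = $73,262. Book value $102,568.
Year 2: ⌊$102,568 × 125%/3⌋ = $42,736. Book value $59,832.
Accumulated through year 2 = $175,830 − $59,832 = $115,998.

$115,998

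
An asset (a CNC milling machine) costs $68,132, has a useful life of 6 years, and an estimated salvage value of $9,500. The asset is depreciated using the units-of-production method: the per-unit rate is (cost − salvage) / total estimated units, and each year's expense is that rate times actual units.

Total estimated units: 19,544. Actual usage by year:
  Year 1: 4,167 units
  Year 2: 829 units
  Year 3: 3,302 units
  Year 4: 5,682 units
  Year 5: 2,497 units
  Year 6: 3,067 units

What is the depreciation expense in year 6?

$9,201

Depreciable base = $68,132 − $9,500 = $58,632.
Rate = $58,632 / 19,544 units = $3 per unit.
Year 1: 4,167 × $3 = $12,501. Book value $55,631.
Year 2: 829 × $3 = $2,487. Book value $53,144.
Year 3: 3,302 × $3 = $9,906. Book value $43,238.
Year 4: 5,682 × $3 = $17,046. Book value $26,192.
Year 5: 2,497 × $3 = $7,491. Book value $18,701.
Year 6: 3,067 × $3 = $9,201. Book value $9,500.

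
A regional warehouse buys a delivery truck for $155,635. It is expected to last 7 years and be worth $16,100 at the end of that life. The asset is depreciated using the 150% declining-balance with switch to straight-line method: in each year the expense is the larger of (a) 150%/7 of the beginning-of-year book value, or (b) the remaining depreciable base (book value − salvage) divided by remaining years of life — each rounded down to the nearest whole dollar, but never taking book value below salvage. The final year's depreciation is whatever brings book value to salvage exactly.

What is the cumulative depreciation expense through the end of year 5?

$110,724

Depreciable base = $155,635 − $16,100 = $139,535.
Year 1: DB = ⌊$155,635 × 150%/7⌋ = $33,350; SL = ⌊$139,535/7⌋ = $19,933 → take DB $33,350. Book value $122,285.
Year 2: DB = ⌊$122,285 × 150%/7⌋ = $26,203; SL = ⌊$106,185/6⌋ = $17,697 → take DB $26,203. Book value $96,082.
Year 3: DB = ⌊$96,082 × 150%/7⌋ = $20,589; SL = ⌊$79,982/5⌋ = $15,996 → take DB $20,589. Book value $75,493.
Year 4: DB = ⌊$75,493 × 150%/7⌋ = $16,177; SL = ⌊$59,393/4⌋ = $14,848 → take DB $16,177. Book value $59,316.
Year 5: DB = ⌊$59,316 × 150%/7⌋ = $12,710; SL = ⌊$43,216/3⌋ = $14,405 → take SL $14,405. Book value $44,911.
Accumulated through year 5 = $155,635 − $44,911 = $110,724.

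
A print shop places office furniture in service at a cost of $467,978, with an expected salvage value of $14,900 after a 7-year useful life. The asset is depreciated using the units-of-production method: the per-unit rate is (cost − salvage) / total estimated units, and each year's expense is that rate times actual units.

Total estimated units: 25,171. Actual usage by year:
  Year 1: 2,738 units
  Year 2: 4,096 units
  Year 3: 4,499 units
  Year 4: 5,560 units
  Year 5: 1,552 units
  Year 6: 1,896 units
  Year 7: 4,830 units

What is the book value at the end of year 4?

Depreciable base = $467,978 − $14,900 = $453,078.
Rate = $453,078 / 25,171 units = $18 per unit.
Year 1: 2,738 × $18 = $49,284. Book value $418,694.
Year 2: 4,096 × $18 = $73,728. Book value $344,966.
Year 3: 4,499 × $18 = $80,982. Book value $263,984.
Year 4: 5,560 × $18 = $100,080. Book value $163,904.

$163,904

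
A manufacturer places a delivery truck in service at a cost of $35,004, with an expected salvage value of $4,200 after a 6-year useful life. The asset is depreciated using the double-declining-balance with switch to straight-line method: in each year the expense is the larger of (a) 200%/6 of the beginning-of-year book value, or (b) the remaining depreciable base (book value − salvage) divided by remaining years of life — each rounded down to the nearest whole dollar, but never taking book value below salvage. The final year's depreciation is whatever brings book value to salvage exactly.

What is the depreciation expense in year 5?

$2,305

Depreciable base = $35,004 − $4,200 = $30,804.
Year 1: DB = ⌊$35,004 × 200%/6⌋ = $11,668; SL = ⌊$30,804/6⌋ = $5,134 → take DB $11,668. Book value $23,336.
Year 2: DB = ⌊$23,336 × 200%/6⌋ = $7,778; SL = ⌊$19,136/5⌋ = $3,827 → take DB $7,778. Book value $15,558.
Year 3: DB = ⌊$15,558 × 200%/6⌋ = $5,186; SL = ⌊$11,358/4⌋ = $2,839 → take DB $5,186. Book value $10,372.
Year 4: DB = ⌊$10,372 × 200%/6⌋ = $3,457; SL = ⌊$6,172/3⌋ = $2,057 → take DB $3,457. Book value $6,915.
Year 5: DB = ⌊$6,915 × 200%/6⌋ = $2,305; SL = ⌊$2,715/2⌋ = $1,357 → take DB $2,305. Book value $4,610.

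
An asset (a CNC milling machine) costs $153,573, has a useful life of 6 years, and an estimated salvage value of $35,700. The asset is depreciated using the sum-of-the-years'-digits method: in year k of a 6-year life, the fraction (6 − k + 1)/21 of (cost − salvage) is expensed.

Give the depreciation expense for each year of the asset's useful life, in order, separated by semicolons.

$33,678; $28,065; $22,452; $16,839; $11,226; $5,613

Depreciable base = $153,573 − $35,700 = $117,873.
Sum of the years' digits = 6+5+4+3+2+1 = 21.
Year 1: $117,873 × 6/21 = $33,678. Book value $119,895.
Year 2: $117,873 × 5/21 = $28,065. Book value $91,830.
Year 3: $117,873 × 4/21 = $22,452. Book value $69,378.
Year 4: $117,873 × 3/21 = $16,839. Book value $52,539.
Year 5: $117,873 × 2/21 = $11,226. Book value $41,313.
Year 6: $117,873 × 1/21 = $5,613. Book value $35,700.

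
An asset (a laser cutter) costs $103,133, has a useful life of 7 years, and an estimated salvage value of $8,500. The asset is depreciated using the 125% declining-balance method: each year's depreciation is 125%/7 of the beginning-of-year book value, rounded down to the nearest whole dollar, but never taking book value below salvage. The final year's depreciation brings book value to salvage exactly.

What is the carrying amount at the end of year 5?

$38,571

Depreciable base = $103,133 − $8,500 = $94,633.
Year 1: ⌊$103,133 × 125%/7⌋ = $18,416. Book value $84,717.
Year 2: ⌊$84,717 × 125%/7⌋ = $15,128. Book value $69,589.
Year 3: ⌊$69,589 × 125%/7⌋ = $12,426. Book value $57,163.
Year 4: ⌊$57,163 × 125%/7⌋ = $10,207. Book value $46,956.
Year 5: ⌊$46,956 × 125%/7⌋ = $8,385. Book value $38,571.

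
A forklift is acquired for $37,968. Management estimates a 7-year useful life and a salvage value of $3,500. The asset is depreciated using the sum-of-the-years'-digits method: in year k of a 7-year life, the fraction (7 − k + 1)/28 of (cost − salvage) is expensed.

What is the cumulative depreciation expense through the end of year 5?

Depreciable base = $37,968 − $3,500 = $34,468.
Sum of the years' digits = 7+6+5+4+3+2+1 = 28.
Year 1: $34,468 × 7/28 = $8,617. Book value $29,351.
Year 2: $34,468 × 6/28 = $7,386. Book value $21,965.
Year 3: $34,468 × 5/28 = $6,155. Book value $15,810.
Year 4: $34,468 × 4/28 = $4,924. Book value $10,886.
Year 5: $34,468 × 3/28 = $3,693. Book value $7,193.
Accumulated through year 5 = $37,968 − $7,193 = $30,775.

$30,775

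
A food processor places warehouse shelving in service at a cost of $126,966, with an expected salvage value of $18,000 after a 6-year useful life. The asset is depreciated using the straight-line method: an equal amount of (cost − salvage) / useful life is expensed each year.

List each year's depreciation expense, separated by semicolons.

Depreciable base = $126,966 − $18,000 = $108,966.
Annual expense = $108,966 / 6 = $18,161.
End of year 1: book value $108,805.
End of year 2: book value $90,644.
End of year 3: book value $72,483.
End of year 4: book value $54,322.
End of year 5: book value $36,161.
End of year 6: book value $18,000.

$18,161; $18,161; $18,161; $18,161; $18,161; $18,161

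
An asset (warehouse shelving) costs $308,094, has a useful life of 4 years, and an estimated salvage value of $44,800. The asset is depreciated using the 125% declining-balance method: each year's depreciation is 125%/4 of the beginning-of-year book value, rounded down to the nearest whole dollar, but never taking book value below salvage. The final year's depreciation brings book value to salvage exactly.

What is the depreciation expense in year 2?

$66,192

Depreciable base = $308,094 − $44,800 = $263,294.
Year 1: ⌊$308,094 × 125%/4⌋ = $96,279. Book value $211,815.
Year 2: ⌊$211,815 × 125%/4⌋ = $66,192. Book value $145,623.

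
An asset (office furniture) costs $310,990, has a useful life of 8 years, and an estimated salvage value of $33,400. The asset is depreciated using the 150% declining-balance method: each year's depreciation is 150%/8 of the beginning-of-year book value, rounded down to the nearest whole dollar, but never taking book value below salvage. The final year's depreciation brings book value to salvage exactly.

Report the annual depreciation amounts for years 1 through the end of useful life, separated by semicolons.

$58,310; $47,377; $38,494; $31,276; $25,412; $20,647; $16,776; $39,298

Depreciable base = $310,990 − $33,400 = $277,590.
Year 1: ⌊$310,990 × 150%/8⌋ = $58,310. Book value $252,680.
Year 2: ⌊$252,680 × 150%/8⌋ = $47,377. Book value $205,303.
Year 3: ⌊$205,303 × 150%/8⌋ = $38,494. Book value $166,809.
Year 4: ⌊$166,809 × 150%/8⌋ = $31,276. Book value $135,533.
Year 5: ⌊$135,533 × 150%/8⌋ = $25,412. Book value $110,121.
Year 6: ⌊$110,121 × 150%/8⌋ = $20,647. Book value $89,474.
Year 7: ⌊$89,474 × 150%/8⌋ = $16,776. Book value $72,698.
Year 8 (final): $72,698 − $33,400 = $39,298. Book value $33,400.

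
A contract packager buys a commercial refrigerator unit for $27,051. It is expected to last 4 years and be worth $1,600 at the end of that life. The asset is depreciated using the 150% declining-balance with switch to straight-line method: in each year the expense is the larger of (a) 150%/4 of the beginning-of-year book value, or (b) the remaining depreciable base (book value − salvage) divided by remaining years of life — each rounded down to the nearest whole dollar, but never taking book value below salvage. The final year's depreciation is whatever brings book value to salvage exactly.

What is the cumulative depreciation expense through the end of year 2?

$16,484

Depreciable base = $27,051 − $1,600 = $25,451.
Year 1: DB = ⌊$27,051 × 150%/4⌋ = $10,144; SL = ⌊$25,451/4⌋ = $6,362 → take DB $10,144. Book value $16,907.
Year 2: DB = ⌊$16,907 × 150%/4⌋ = $6,340; SL = ⌊$15,307/3⌋ = $5,102 → take DB $6,340. Book value $10,567.
Accumulated through year 2 = $27,051 − $10,567 = $16,484.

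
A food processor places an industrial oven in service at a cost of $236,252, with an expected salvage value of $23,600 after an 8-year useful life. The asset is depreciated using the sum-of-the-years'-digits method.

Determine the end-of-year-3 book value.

Depreciable base = $236,252 − $23,600 = $212,652.
Sum of the years' digits = 8+7+6+5+4+3+2+1 = 36.
Year 1: $212,652 × 8/36 = $47,256. Book value $188,996.
Year 2: $212,652 × 7/36 = $41,349. Book value $147,647.
Year 3: $212,652 × 6/36 = $35,442. Book value $112,205.

$112,205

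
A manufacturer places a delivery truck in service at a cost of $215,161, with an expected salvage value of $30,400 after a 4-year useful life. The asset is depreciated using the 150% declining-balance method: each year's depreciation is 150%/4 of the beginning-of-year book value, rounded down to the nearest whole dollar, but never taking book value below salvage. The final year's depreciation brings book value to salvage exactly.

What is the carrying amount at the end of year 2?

$84,048

Depreciable base = $215,161 − $30,400 = $184,761.
Year 1: ⌊$215,161 × 150%/4⌋ = $80,685. Book value $134,476.
Year 2: ⌊$134,476 × 150%/4⌋ = $50,428. Book value $84,048.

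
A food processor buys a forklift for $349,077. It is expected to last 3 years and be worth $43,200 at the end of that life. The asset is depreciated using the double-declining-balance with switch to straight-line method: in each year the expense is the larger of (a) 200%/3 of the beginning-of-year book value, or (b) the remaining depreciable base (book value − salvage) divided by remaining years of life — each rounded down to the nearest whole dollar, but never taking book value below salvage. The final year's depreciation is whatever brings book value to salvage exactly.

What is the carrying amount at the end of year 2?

$43,200

Depreciable base = $349,077 − $43,200 = $305,877.
Year 1: DB = ⌊$349,077 × 200%/3⌋ = $232,718; SL = ⌊$305,877/3⌋ = $101,959 → take DB $232,718. Book value $116,359.
Year 2: DB = ⌊$116,359 × 200%/3⌋ = $77,572; SL = ⌊$73,159/2⌋ = $36,579 → take DB $77,572, capped at $73,159. Book value $43,200.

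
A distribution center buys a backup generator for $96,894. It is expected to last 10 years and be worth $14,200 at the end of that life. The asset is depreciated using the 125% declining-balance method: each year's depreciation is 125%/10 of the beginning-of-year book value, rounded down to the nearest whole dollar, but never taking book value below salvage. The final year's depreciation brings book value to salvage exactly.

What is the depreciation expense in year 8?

$4,756

Depreciable base = $96,894 − $14,200 = $82,694.
Year 1: ⌊$96,894 × 125%/10⌋ = $12,111. Book value $84,783.
Year 2: ⌊$84,783 × 125%/10⌋ = $10,597. Book value $74,186.
Year 3: ⌊$74,186 × 125%/10⌋ = $9,273. Book value $64,913.
Year 4: ⌊$64,913 × 125%/10⌋ = $8,114. Book value $56,799.
Year 5: ⌊$56,799 × 125%/10⌋ = $7,099. Book value $49,700.
Year 6: ⌊$49,700 × 125%/10⌋ = $6,212. Book value $43,488.
Year 7: ⌊$43,488 × 125%/10⌋ = $5,436. Book value $38,052.
Year 8: ⌊$38,052 × 125%/10⌋ = $4,756. Book value $33,296.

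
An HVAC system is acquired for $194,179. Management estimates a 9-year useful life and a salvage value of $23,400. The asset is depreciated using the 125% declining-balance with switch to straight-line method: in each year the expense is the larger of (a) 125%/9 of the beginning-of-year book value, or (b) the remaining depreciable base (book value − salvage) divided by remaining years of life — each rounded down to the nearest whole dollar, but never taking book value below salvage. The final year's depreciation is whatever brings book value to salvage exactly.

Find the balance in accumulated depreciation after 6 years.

Depreciable base = $194,179 − $23,400 = $170,779.
Year 1: DB = ⌊$194,179 × 125%/9⌋ = $26,969; SL = ⌊$170,779/9⌋ = $18,975 → take DB $26,969. Book value $167,210.
Year 2: DB = ⌊$167,210 × 125%/9⌋ = $23,223; SL = ⌊$143,810/8⌋ = $17,976 → take DB $23,223. Book value $143,987.
Year 3: DB = ⌊$143,987 × 125%/9⌋ = $19,998; SL = ⌊$120,587/7⌋ = $17,226 → take DB $19,998. Book value $123,989.
Year 4: DB = ⌊$123,989 × 125%/9⌋ = $17,220; SL = ⌊$100,589/6⌋ = $16,764 → take DB $17,220. Book value $106,769.
Year 5: DB = ⌊$106,769 × 125%/9⌋ = $14,829; SL = ⌊$83,369/5⌋ = $16,673 → take SL $16,673. Book value $90,096.
Year 6: DB = ⌊$90,096 × 125%/9⌋ = $12,513; SL = ⌊$66,696/4⌋ = $16,674 → take SL $16,674. Book value $73,422.
Accumulated through year 6 = $194,179 − $73,422 = $120,757.

$120,757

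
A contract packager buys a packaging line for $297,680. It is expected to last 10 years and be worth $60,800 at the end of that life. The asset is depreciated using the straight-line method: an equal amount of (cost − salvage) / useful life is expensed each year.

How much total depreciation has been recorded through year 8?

$189,504

Depreciable base = $297,680 − $60,800 = $236,880.
Annual expense = $236,880 / 10 = $23,688.
End of year 1: book value $273,992.
End of year 2: book value $250,304.
End of year 3: book value $226,616.
End of year 4: book value $202,928.
End of year 5: book value $179,240.
End of year 6: book value $155,552.
End of year 7: book value $131,864.
End of year 8: book value $108,176.
Accumulated through year 8 = $297,680 − $108,176 = $189,504.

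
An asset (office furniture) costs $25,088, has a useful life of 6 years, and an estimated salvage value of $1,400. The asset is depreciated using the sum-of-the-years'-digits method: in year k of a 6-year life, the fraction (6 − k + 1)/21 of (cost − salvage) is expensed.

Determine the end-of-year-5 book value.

Depreciable base = $25,088 − $1,400 = $23,688.
Sum of the years' digits = 6+5+4+3+2+1 = 21.
Year 1: $23,688 × 6/21 = $6,768. Book value $18,320.
Year 2: $23,688 × 5/21 = $5,640. Book value $12,680.
Year 3: $23,688 × 4/21 = $4,512. Book value $8,168.
Year 4: $23,688 × 3/21 = $3,384. Book value $4,784.
Year 5: $23,688 × 2/21 = $2,256. Book value $2,528.

$2,528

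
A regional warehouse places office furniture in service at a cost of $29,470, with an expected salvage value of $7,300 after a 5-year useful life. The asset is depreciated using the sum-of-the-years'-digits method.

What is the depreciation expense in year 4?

$2,956

Depreciable base = $29,470 − $7,300 = $22,170.
Sum of the years' digits = 5+4+3+2+1 = 15.
Year 1: $22,170 × 5/15 = $7,390. Book value $22,080.
Year 2: $22,170 × 4/15 = $5,912. Book value $16,168.
Year 3: $22,170 × 3/15 = $4,434. Book value $11,734.
Year 4: $22,170 × 2/15 = $2,956. Book value $8,778.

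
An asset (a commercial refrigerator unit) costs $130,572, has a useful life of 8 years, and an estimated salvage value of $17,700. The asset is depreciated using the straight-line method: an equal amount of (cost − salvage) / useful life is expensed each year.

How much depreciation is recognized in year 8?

$14,109

Depreciable base = $130,572 − $17,700 = $112,872.
Annual expense = $112,872 / 8 = $14,109.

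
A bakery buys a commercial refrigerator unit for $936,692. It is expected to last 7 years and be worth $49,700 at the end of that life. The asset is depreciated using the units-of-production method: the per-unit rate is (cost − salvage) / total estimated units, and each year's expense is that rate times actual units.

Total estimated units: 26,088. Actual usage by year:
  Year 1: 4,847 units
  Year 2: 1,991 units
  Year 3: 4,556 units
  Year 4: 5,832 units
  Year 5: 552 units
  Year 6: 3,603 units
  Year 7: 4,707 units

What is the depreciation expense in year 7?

Depreciable base = $936,692 − $49,700 = $886,992.
Rate = $886,992 / 26,088 units = $34 per unit.
Year 1: 4,847 × $34 = $164,798. Book value $771,894.
Year 2: 1,991 × $34 = $67,694. Book value $704,200.
Year 3: 4,556 × $34 = $154,904. Book value $549,296.
Year 4: 5,832 × $34 = $198,288. Book value $351,008.
Year 5: 552 × $34 = $18,768. Book value $332,240.
Year 6: 3,603 × $34 = $122,502. Book value $209,738.
Year 7: 4,707 × $34 = $160,038. Book value $49,700.

$160,038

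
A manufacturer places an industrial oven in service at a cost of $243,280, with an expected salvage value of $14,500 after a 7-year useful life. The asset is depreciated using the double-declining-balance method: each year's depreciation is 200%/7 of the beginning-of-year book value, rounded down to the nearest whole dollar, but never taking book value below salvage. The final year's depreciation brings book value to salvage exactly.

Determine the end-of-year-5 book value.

Depreciable base = $243,280 − $14,500 = $228,780.
Year 1: ⌊$243,280 × 200%/7⌋ = $69,508. Book value $173,772.
Year 2: ⌊$173,772 × 200%/7⌋ = $49,649. Book value $124,123.
Year 3: ⌊$124,123 × 200%/7⌋ = $35,463. Book value $88,660.
Year 4: ⌊$88,660 × 200%/7⌋ = $25,331. Book value $63,329.
Year 5: ⌊$63,329 × 200%/7⌋ = $18,094. Book value $45,235.

$45,235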